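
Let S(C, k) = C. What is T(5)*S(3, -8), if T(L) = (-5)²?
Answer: 75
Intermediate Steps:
T(L) = 25
T(5)*S(3, -8) = 25*3 = 75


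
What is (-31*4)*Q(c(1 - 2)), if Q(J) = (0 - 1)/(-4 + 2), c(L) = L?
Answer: -62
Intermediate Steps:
Q(J) = ½ (Q(J) = -1/(-2) = -1*(-½) = ½)
(-31*4)*Q(c(1 - 2)) = -31*4*(½) = -124*½ = -62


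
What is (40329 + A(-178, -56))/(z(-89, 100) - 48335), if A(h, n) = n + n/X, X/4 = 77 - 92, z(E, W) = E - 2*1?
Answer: -604109/726390 ≈ -0.83166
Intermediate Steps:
z(E, W) = -2 + E (z(E, W) = E - 2 = -2 + E)
X = -60 (X = 4*(77 - 92) = 4*(-15) = -60)
A(h, n) = 59*n/60 (A(h, n) = n + n/(-60) = n + n*(-1/60) = n - n/60 = 59*n/60)
(40329 + A(-178, -56))/(z(-89, 100) - 48335) = (40329 + (59/60)*(-56))/((-2 - 89) - 48335) = (40329 - 826/15)/(-91 - 48335) = (604109/15)/(-48426) = (604109/15)*(-1/48426) = -604109/726390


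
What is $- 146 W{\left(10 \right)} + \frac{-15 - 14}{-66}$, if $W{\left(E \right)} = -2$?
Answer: $\frac{19301}{66} \approx 292.44$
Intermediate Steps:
$- 146 W{\left(10 \right)} + \frac{-15 - 14}{-66} = \left(-146\right) \left(-2\right) + \frac{-15 - 14}{-66} = 292 + \left(-15 - 14\right) \left(- \frac{1}{66}\right) = 292 - - \frac{29}{66} = 292 + \frac{29}{66} = \frac{19301}{66}$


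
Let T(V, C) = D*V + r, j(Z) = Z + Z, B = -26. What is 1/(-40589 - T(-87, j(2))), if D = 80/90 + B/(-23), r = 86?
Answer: -69/2794453 ≈ -2.4692e-5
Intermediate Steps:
j(Z) = 2*Z
D = 418/207 (D = 80/90 - 26/(-23) = 80*(1/90) - 26*(-1/23) = 8/9 + 26/23 = 418/207 ≈ 2.0193)
T(V, C) = 86 + 418*V/207 (T(V, C) = 418*V/207 + 86 = 86 + 418*V/207)
1/(-40589 - T(-87, j(2))) = 1/(-40589 - (86 + (418/207)*(-87))) = 1/(-40589 - (86 - 12122/69)) = 1/(-40589 - 1*(-6188/69)) = 1/(-40589 + 6188/69) = 1/(-2794453/69) = -69/2794453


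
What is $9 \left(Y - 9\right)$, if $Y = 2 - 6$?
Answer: $-117$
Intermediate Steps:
$Y = -4$
$9 \left(Y - 9\right) = 9 \left(-4 - 9\right) = 9 \left(-13\right) = -117$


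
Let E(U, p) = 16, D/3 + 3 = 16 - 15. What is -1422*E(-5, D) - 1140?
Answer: -23892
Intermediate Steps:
D = -6 (D = -9 + 3*(16 - 15) = -9 + 3*1 = -9 + 3 = -6)
-1422*E(-5, D) - 1140 = -1422*16 - 1140 = -22752 - 1140 = -23892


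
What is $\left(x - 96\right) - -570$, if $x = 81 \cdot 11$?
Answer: $1365$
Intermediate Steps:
$x = 891$
$\left(x - 96\right) - -570 = \left(891 - 96\right) - -570 = 795 + 570 = 1365$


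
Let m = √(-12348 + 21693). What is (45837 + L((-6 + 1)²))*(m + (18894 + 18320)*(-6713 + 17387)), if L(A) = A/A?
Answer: 18207872853768 + 45838*√9345 ≈ 1.8208e+13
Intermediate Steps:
L(A) = 1
m = √9345 ≈ 96.670
(45837 + L((-6 + 1)²))*(m + (18894 + 18320)*(-6713 + 17387)) = (45837 + 1)*(√9345 + (18894 + 18320)*(-6713 + 17387)) = 45838*(√9345 + 37214*10674) = 45838*(√9345 + 397222236) = 45838*(397222236 + √9345) = 18207872853768 + 45838*√9345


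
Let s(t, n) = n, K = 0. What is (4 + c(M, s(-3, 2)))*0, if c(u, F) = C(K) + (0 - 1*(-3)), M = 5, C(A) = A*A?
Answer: 0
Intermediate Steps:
C(A) = A²
c(u, F) = 3 (c(u, F) = 0² + (0 - 1*(-3)) = 0 + (0 + 3) = 0 + 3 = 3)
(4 + c(M, s(-3, 2)))*0 = (4 + 3)*0 = 7*0 = 0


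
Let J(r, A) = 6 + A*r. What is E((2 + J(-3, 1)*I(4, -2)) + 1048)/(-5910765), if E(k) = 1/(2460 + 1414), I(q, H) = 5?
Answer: -1/22898303610 ≈ -4.3671e-11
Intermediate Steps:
E(k) = 1/3874
E((2 + J(-3, 1)*I(4, -2)) + 1048)/(-5910765) = (1/3874)/(-5910765) = (1/3874)*(-1/5910765) = -1/22898303610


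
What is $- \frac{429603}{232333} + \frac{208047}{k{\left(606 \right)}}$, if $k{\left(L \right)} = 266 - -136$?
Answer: $\frac{16054494415}{31132622} \approx 515.68$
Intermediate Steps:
$k{\left(L \right)} = 402$ ($k{\left(L \right)} = 266 + 136 = 402$)
$- \frac{429603}{232333} + \frac{208047}{k{\left(606 \right)}} = - \frac{429603}{232333} + \frac{208047}{402} = \left(-429603\right) \frac{1}{232333} + 208047 \cdot \frac{1}{402} = - \frac{429603}{232333} + \frac{69349}{134} = \frac{16054494415}{31132622}$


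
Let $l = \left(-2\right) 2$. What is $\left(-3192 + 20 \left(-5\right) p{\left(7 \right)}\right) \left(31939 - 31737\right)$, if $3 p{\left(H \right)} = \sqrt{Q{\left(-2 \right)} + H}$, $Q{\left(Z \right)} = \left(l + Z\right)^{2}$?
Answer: $-644784 - \frac{20200 \sqrt{43}}{3} \approx -6.8894 \cdot 10^{5}$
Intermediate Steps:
$l = -4$
$Q{\left(Z \right)} = \left(-4 + Z\right)^{2}$
$p{\left(H \right)} = \frac{\sqrt{36 + H}}{3}$ ($p{\left(H \right)} = \frac{\sqrt{\left(-4 - 2\right)^{2} + H}}{3} = \frac{\sqrt{\left(-6\right)^{2} + H}}{3} = \frac{\sqrt{36 + H}}{3}$)
$\left(-3192 + 20 \left(-5\right) p{\left(7 \right)}\right) \left(31939 - 31737\right) = \left(-3192 + 20 \left(-5\right) \frac{\sqrt{36 + 7}}{3}\right) \left(31939 - 31737\right) = \left(-3192 - 100 \frac{\sqrt{43}}{3}\right) 202 = \left(-3192 - \frac{100 \sqrt{43}}{3}\right) 202 = -644784 - \frac{20200 \sqrt{43}}{3}$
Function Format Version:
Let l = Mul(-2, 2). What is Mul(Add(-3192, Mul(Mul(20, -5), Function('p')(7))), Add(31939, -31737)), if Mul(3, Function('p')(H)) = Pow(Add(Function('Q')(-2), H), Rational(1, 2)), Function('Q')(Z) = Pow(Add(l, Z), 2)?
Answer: Add(-644784, Mul(Rational(-20200, 3), Pow(43, Rational(1, 2)))) ≈ -6.8894e+5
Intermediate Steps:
l = -4
Function('Q')(Z) = Pow(Add(-4, Z), 2)
Function('p')(H) = Mul(Rational(1, 3), Pow(Add(36, H), Rational(1, 2))) (Function('p')(H) = Mul(Rational(1, 3), Pow(Add(Pow(Add(-4, -2), 2), H), Rational(1, 2))) = Mul(Rational(1, 3), Pow(Add(Pow(-6, 2), H), Rational(1, 2))) = Mul(Rational(1, 3), Pow(Add(36, H), Rational(1, 2))))
Mul(Add(-3192, Mul(Mul(20, -5), Function('p')(7))), Add(31939, -31737)) = Mul(Add(-3192, Mul(Mul(20, -5), Mul(Rational(1, 3), Pow(Add(36, 7), Rational(1, 2))))), Add(31939, -31737)) = Mul(Add(-3192, Mul(-100, Mul(Rational(1, 3), Pow(43, Rational(1, 2))))), 202) = Mul(Add(-3192, Mul(Rational(-100, 3), Pow(43, Rational(1, 2)))), 202) = Add(-644784, Mul(Rational(-20200, 3), Pow(43, Rational(1, 2))))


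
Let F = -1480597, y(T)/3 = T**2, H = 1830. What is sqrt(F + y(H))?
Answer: 13*sqrt(50687) ≈ 2926.8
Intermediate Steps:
y(T) = 3*T**2
sqrt(F + y(H)) = sqrt(-1480597 + 3*1830**2) = sqrt(-1480597 + 3*3348900) = sqrt(-1480597 + 10046700) = sqrt(8566103) = 13*sqrt(50687)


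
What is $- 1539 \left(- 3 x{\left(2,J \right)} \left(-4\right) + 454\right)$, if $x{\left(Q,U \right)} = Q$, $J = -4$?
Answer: $-735642$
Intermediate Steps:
$- 1539 \left(- 3 x{\left(2,J \right)} \left(-4\right) + 454\right) = - 1539 \left(\left(-3\right) 2 \left(-4\right) + 454\right) = - 1539 \left(\left(-6\right) \left(-4\right) + 454\right) = - 1539 \left(24 + 454\right) = \left(-1539\right) 478 = -735642$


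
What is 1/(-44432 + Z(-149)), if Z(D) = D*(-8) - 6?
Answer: -1/43246 ≈ -2.3124e-5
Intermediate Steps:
Z(D) = -6 - 8*D (Z(D) = -8*D - 6 = -6 - 8*D)
1/(-44432 + Z(-149)) = 1/(-44432 + (-6 - 8*(-149))) = 1/(-44432 + (-6 + 1192)) = 1/(-44432 + 1186) = 1/(-43246) = -1/43246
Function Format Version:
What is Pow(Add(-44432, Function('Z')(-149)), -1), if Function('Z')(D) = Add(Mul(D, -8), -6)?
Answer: Rational(-1, 43246) ≈ -2.3124e-5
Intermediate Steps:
Function('Z')(D) = Add(-6, Mul(-8, D)) (Function('Z')(D) = Add(Mul(-8, D), -6) = Add(-6, Mul(-8, D)))
Pow(Add(-44432, Function('Z')(-149)), -1) = Pow(Add(-44432, Add(-6, Mul(-8, -149))), -1) = Pow(Add(-44432, Add(-6, 1192)), -1) = Pow(Add(-44432, 1186), -1) = Pow(-43246, -1) = Rational(-1, 43246)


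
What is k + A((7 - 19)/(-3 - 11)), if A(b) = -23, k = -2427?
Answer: -2450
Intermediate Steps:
k + A((7 - 19)/(-3 - 11)) = -2427 - 23 = -2450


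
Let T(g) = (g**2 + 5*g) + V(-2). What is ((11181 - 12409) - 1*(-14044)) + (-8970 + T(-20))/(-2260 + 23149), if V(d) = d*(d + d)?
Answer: 267704762/20889 ≈ 12816.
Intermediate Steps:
V(d) = 2*d**2 (V(d) = d*(2*d) = 2*d**2)
T(g) = 8 + g**2 + 5*g (T(g) = (g**2 + 5*g) + 2*(-2)**2 = (g**2 + 5*g) + 2*4 = (g**2 + 5*g) + 8 = 8 + g**2 + 5*g)
((11181 - 12409) - 1*(-14044)) + (-8970 + T(-20))/(-2260 + 23149) = ((11181 - 12409) - 1*(-14044)) + (-8970 + (8 + (-20)**2 + 5*(-20)))/(-2260 + 23149) = (-1228 + 14044) + (-8970 + (8 + 400 - 100))/20889 = 12816 + (-8970 + 308)*(1/20889) = 12816 - 8662*1/20889 = 12816 - 8662/20889 = 267704762/20889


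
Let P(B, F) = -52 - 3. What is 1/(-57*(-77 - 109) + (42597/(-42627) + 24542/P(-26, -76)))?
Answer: 781495/7935911767 ≈ 9.8476e-5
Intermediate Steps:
P(B, F) = -55
1/(-57*(-77 - 109) + (42597/(-42627) + 24542/P(-26, -76))) = 1/(-57*(-77 - 109) + (42597/(-42627) + 24542/(-55))) = 1/(-57*(-186) + (42597*(-1/42627) + 24542*(-1/55))) = 1/(10602 + (-14199/14209 - 24542/55)) = 1/(10602 - 349498223/781495) = 1/(7935911767/781495) = 781495/7935911767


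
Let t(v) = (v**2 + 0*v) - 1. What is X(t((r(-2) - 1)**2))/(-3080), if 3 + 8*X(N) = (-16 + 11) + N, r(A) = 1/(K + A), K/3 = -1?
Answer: 4329/15400000 ≈ 0.00028110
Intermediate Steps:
K = -3 (K = 3*(-1) = -3)
r(A) = 1/(-3 + A)
t(v) = -1 + v**2 (t(v) = (v**2 + 0) - 1 = v**2 - 1 = -1 + v**2)
X(N) = -1 + N/8 (X(N) = -3/8 + ((-16 + 11) + N)/8 = -3/8 + (-5 + N)/8 = -3/8 + (-5/8 + N/8) = -1 + N/8)
X(t((r(-2) - 1)**2))/(-3080) = (-1 + (-1 + ((1/(-3 - 2) - 1)**2)**2)/8)/(-3080) = (-1 + (-1 + ((1/(-5) - 1)**2)**2)/8)*(-1/3080) = (-1 + (-1 + ((-1/5 - 1)**2)**2)/8)*(-1/3080) = (-1 + (-1 + ((-6/5)**2)**2)/8)*(-1/3080) = (-1 + (-1 + (36/25)**2)/8)*(-1/3080) = (-1 + (-1 + 1296/625)/8)*(-1/3080) = (-1 + (1/8)*(671/625))*(-1/3080) = (-1 + 671/5000)*(-1/3080) = -4329/5000*(-1/3080) = 4329/15400000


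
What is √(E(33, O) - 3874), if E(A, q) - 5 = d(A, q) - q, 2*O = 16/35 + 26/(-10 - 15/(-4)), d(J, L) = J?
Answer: 16*I*√18347/35 ≈ 61.921*I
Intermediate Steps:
O = -324/175 (O = (16/35 + 26/(-10 - 15/(-4)))/2 = (16*(1/35) + 26/(-10 - 15*(-¼)))/2 = (16/35 + 26/(-10 + 15/4))/2 = (16/35 + 26/(-25/4))/2 = (16/35 + 26*(-4/25))/2 = (16/35 - 104/25)/2 = (½)*(-648/175) = -324/175 ≈ -1.8514)
E(A, q) = 5 + A - q (E(A, q) = 5 + (A - q) = 5 + A - q)
√(E(33, O) - 3874) = √((5 + 33 - 1*(-324/175)) - 3874) = √((5 + 33 + 324/175) - 3874) = √(6974/175 - 3874) = √(-670976/175) = 16*I*√18347/35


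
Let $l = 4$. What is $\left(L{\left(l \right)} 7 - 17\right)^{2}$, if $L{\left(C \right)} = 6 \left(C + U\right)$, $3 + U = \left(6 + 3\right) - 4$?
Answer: $55225$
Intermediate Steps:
$U = 2$ ($U = -3 + \left(\left(6 + 3\right) - 4\right) = -3 + \left(9 - 4\right) = -3 + 5 = 2$)
$L{\left(C \right)} = 12 + 6 C$ ($L{\left(C \right)} = 6 \left(C + 2\right) = 6 \left(2 + C\right) = 12 + 6 C$)
$\left(L{\left(l \right)} 7 - 17\right)^{2} = \left(\left(12 + 6 \cdot 4\right) 7 - 17\right)^{2} = \left(\left(12 + 24\right) 7 - 17\right)^{2} = \left(36 \cdot 7 - 17\right)^{2} = \left(252 - 17\right)^{2} = 235^{2} = 55225$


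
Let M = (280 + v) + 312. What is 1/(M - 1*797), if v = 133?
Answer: -1/72 ≈ -0.013889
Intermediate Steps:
M = 725 (M = (280 + 133) + 312 = 413 + 312 = 725)
1/(M - 1*797) = 1/(725 - 1*797) = 1/(725 - 797) = 1/(-72) = -1/72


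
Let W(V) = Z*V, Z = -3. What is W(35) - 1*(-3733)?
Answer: 3628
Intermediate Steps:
W(V) = -3*V
W(35) - 1*(-3733) = -3*35 - 1*(-3733) = -105 + 3733 = 3628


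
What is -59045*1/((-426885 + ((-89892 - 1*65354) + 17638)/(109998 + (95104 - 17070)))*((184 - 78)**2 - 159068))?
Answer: -173474210/185409457491439 ≈ -9.3563e-7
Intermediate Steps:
-59045*1/((-426885 + ((-89892 - 1*65354) + 17638)/(109998 + (95104 - 17070)))*((184 - 78)**2 - 159068)) = -59045*1/((-426885 + ((-89892 - 65354) + 17638)/(109998 + 78034))*(106**2 - 159068)) = -59045*1/((-426885 + (-155246 + 17638)/188032)*(11236 - 159068)) = -59045*(-1/(147832*(-426885 - 137608*1/188032))) = -59045*(-1/(147832*(-426885 - 17201/23504))) = -59045/((-10033522241/23504*(-147832))) = -59045/185409457491439/2938 = -59045*2938/185409457491439 = -173474210/185409457491439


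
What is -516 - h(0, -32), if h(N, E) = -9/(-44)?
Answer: -22713/44 ≈ -516.20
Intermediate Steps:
h(N, E) = 9/44 (h(N, E) = -9*(-1/44) = 9/44)
-516 - h(0, -32) = -516 - 1*9/44 = -516 - 9/44 = -22713/44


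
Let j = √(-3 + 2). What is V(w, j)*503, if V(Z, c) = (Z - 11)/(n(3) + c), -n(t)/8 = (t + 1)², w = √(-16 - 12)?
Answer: 503*(11 - 2*I*√7)*(128 + I)/16385 ≈ 43.386 - 20.455*I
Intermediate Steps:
w = 2*I*√7 (w = √(-28) = 2*I*√7 ≈ 5.2915*I)
n(t) = -8*(1 + t)² (n(t) = -8*(t + 1)² = -8*(1 + t)²)
j = I (j = √(-1) = I ≈ 1.0*I)
V(Z, c) = (-11 + Z)/(-128 + c) (V(Z, c) = (Z - 11)/(-8*(1 + 3)² + c) = (-11 + Z)/(-8*4² + c) = (-11 + Z)/(-8*16 + c) = (-11 + Z)/(-128 + c))
V(w, j)*503 = ((-11 + 2*I*√7)/(-128 + I))*503 = (((-128 - I)/16385)*(-11 + 2*I*√7))*503 = ((-128 - I)*(-11 + 2*I*√7)/16385)*503 = 503*(-128 - I)*(-11 + 2*I*√7)/16385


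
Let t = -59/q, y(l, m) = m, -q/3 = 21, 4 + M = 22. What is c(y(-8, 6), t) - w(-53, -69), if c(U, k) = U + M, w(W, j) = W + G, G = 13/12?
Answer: 911/12 ≈ 75.917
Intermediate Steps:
M = 18 (M = -4 + 22 = 18)
G = 13/12 (G = 13*(1/12) = 13/12 ≈ 1.0833)
q = -63 (q = -3*21 = -63)
w(W, j) = 13/12 + W (w(W, j) = W + 13/12 = 13/12 + W)
t = 59/63 (t = -59/(-63) = -59*(-1/63) = 59/63 ≈ 0.93651)
c(U, k) = 18 + U (c(U, k) = U + 18 = 18 + U)
c(y(-8, 6), t) - w(-53, -69) = (18 + 6) - (13/12 - 53) = 24 - 1*(-623/12) = 24 + 623/12 = 911/12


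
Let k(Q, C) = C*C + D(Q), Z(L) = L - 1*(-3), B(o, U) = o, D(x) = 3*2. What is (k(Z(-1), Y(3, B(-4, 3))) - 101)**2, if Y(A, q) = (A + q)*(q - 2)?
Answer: 3481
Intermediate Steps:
D(x) = 6
Y(A, q) = (-2 + q)*(A + q) (Y(A, q) = (A + q)*(-2 + q) = (-2 + q)*(A + q))
Z(L) = 3 + L (Z(L) = L + 3 = 3 + L)
k(Q, C) = 6 + C**2 (k(Q, C) = C*C + 6 = C**2 + 6 = 6 + C**2)
(k(Z(-1), Y(3, B(-4, 3))) - 101)**2 = ((6 + ((-4)**2 - 2*3 - 2*(-4) + 3*(-4))**2) - 101)**2 = ((6 + (16 - 6 + 8 - 12)**2) - 101)**2 = ((6 + 6**2) - 101)**2 = ((6 + 36) - 101)**2 = (42 - 101)**2 = (-59)**2 = 3481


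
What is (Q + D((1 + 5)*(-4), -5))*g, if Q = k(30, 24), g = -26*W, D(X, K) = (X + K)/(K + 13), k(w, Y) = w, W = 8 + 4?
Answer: -8229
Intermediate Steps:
W = 12
D(X, K) = (K + X)/(13 + K)
g = -312 (g = -26*12 = -312)
Q = 30
(Q + D((1 + 5)*(-4), -5))*g = (30 + (-5 + (1 + 5)*(-4))/(13 - 5))*(-312) = (30 + (-5 + 6*(-4))/8)*(-312) = (30 + (-5 - 24)/8)*(-312) = (30 + (1/8)*(-29))*(-312) = (30 - 29/8)*(-312) = (211/8)*(-312) = -8229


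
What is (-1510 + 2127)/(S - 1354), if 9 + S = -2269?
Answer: -617/3632 ≈ -0.16988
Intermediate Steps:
S = -2278 (S = -9 - 2269 = -2278)
(-1510 + 2127)/(S - 1354) = (-1510 + 2127)/(-2278 - 1354) = 617/(-3632) = 617*(-1/3632) = -617/3632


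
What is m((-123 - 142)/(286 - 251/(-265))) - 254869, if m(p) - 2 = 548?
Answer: -254319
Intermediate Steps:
m(p) = 550 (m(p) = 2 + 548 = 550)
m((-123 - 142)/(286 - 251/(-265))) - 254869 = 550 - 254869 = -254319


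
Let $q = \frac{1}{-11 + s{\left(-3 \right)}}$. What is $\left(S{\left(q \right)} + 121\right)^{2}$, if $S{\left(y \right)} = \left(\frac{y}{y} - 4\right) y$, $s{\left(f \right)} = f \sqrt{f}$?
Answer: $\frac{- 1384249 i + 968484 \sqrt{3}}{2 \left(- 47 i + 33 \sqrt{3}\right)} \approx 14695.0 - 25.536 i$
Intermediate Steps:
$s{\left(f \right)} = f^{\frac{3}{2}}$
$q = \frac{1}{-11 - 3 i \sqrt{3}}$ ($q = \frac{1}{-11 + \left(-3\right)^{\frac{3}{2}}} = \frac{1}{-11 - 3 i \sqrt{3}} \approx -0.074324 + 0.035109 i$)
$S{\left(y \right)} = - 3 y$ ($S{\left(y \right)} = \left(1 - 4\right) y = - 3 y$)
$\left(S{\left(q \right)} + 121\right)^{2} = \left(- 3 \frac{i}{- 11 i + 3 \sqrt{3}} + 121\right)^{2} = \left(- \frac{3 i}{- 11 i + 3 \sqrt{3}} + 121\right)^{2} = \left(121 - \frac{3 i}{- 11 i + 3 \sqrt{3}}\right)^{2}$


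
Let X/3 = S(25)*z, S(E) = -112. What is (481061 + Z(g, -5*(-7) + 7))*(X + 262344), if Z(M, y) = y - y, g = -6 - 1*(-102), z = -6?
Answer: 127173285960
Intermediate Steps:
X = 2016 (X = 3*(-112*(-6)) = 3*672 = 2016)
g = 96 (g = -6 + 102 = 96)
Z(M, y) = 0
(481061 + Z(g, -5*(-7) + 7))*(X + 262344) = (481061 + 0)*(2016 + 262344) = 481061*264360 = 127173285960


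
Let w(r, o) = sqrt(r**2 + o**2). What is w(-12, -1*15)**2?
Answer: 369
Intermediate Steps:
w(r, o) = sqrt(o**2 + r**2)
w(-12, -1*15)**2 = (sqrt((-1*15)**2 + (-12)**2))**2 = (sqrt((-15)**2 + 144))**2 = (sqrt(225 + 144))**2 = (sqrt(369))**2 = (3*sqrt(41))**2 = 369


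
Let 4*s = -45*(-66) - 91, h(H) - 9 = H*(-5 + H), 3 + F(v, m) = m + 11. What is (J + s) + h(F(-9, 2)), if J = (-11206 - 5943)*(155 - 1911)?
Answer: 120457691/4 ≈ 3.0114e+7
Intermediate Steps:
F(v, m) = 8 + m (F(v, m) = -3 + (m + 11) = -3 + (11 + m) = 8 + m)
h(H) = 9 + H*(-5 + H)
J = 30113644 (J = -17149*(-1756) = 30113644)
s = 2879/4 (s = (-45*(-66) - 91)/4 = (2970 - 91)/4 = (¼)*2879 = 2879/4 ≈ 719.75)
(J + s) + h(F(-9, 2)) = (30113644 + 2879/4) + (9 + (8 + 2)² - 5*(8 + 2)) = 120457455/4 + (9 + 10² - 5*10) = 120457455/4 + (9 + 100 - 50) = 120457455/4 + 59 = 120457691/4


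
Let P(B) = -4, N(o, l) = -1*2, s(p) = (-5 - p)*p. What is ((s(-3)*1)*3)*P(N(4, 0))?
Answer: -72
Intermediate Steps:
s(p) = p*(-5 - p)
N(o, l) = -2
((s(-3)*1)*3)*P(N(4, 0)) = ((-1*(-3)*(5 - 3)*1)*3)*(-4) = ((-1*(-3)*2*1)*3)*(-4) = ((6*1)*3)*(-4) = (6*3)*(-4) = 18*(-4) = -72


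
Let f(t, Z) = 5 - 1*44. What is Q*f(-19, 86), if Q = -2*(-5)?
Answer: -390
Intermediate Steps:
f(t, Z) = -39 (f(t, Z) = 5 - 44 = -39)
Q = 10
Q*f(-19, 86) = 10*(-39) = -390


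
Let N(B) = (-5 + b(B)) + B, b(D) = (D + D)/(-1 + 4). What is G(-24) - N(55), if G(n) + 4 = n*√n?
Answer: -272/3 - 48*I*√6 ≈ -90.667 - 117.58*I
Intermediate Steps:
b(D) = 2*D/3 (b(D) = (2*D)/3 = (2*D)*(⅓) = 2*D/3)
G(n) = -4 + n^(3/2) (G(n) = -4 + n*√n = -4 + n^(3/2))
N(B) = -5 + 5*B/3 (N(B) = (-5 + 2*B/3) + B = -5 + 5*B/3)
G(-24) - N(55) = (-4 + (-24)^(3/2)) - (-5 + (5/3)*55) = (-4 - 48*I*√6) - (-5 + 275/3) = (-4 - 48*I*√6) - 1*260/3 = (-4 - 48*I*√6) - 260/3 = -272/3 - 48*I*√6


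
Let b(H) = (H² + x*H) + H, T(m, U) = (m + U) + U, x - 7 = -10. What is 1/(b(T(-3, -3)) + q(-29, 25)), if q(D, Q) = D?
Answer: 1/70 ≈ 0.014286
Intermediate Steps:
x = -3 (x = 7 - 10 = -3)
T(m, U) = m + 2*U (T(m, U) = (U + m) + U = m + 2*U)
b(H) = H² - 2*H (b(H) = (H² - 3*H) + H = H² - 2*H)
1/(b(T(-3, -3)) + q(-29, 25)) = 1/((-3 + 2*(-3))*(-2 + (-3 + 2*(-3))) - 29) = 1/((-3 - 6)*(-2 + (-3 - 6)) - 29) = 1/(-9*(-2 - 9) - 29) = 1/(-9*(-11) - 29) = 1/(99 - 29) = 1/70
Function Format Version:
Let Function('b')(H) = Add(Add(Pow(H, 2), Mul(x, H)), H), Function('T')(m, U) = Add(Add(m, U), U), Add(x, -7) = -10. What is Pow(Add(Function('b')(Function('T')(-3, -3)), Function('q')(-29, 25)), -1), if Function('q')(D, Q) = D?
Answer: Rational(1, 70) ≈ 0.014286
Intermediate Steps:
x = -3 (x = Add(7, -10) = -3)
Function('T')(m, U) = Add(m, Mul(2, U)) (Function('T')(m, U) = Add(Add(U, m), U) = Add(m, Mul(2, U)))
Function('b')(H) = Add(Pow(H, 2), Mul(-2, H)) (Function('b')(H) = Add(Add(Pow(H, 2), Mul(-3, H)), H) = Add(Pow(H, 2), Mul(-2, H)))
Pow(Add(Function('b')(Function('T')(-3, -3)), Function('q')(-29, 25)), -1) = Pow(Add(Mul(Add(-3, Mul(2, -3)), Add(-2, Add(-3, Mul(2, -3)))), -29), -1) = Pow(Add(Mul(Add(-3, -6), Add(-2, Add(-3, -6))), -29), -1) = Pow(Add(Mul(-9, Add(-2, -9)), -29), -1) = Pow(Add(Mul(-9, -11), -29), -1) = Pow(Add(99, -29), -1) = Pow(70, -1) = Rational(1, 70)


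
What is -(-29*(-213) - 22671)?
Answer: 16494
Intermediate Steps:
-(-29*(-213) - 22671) = -(6177 - 22671) = -1*(-16494) = 16494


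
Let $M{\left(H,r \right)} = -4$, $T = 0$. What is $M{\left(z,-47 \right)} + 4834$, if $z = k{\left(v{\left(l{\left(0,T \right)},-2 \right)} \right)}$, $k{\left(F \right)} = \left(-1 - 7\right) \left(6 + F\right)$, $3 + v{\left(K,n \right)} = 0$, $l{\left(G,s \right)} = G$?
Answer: $4830$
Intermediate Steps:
$v{\left(K,n \right)} = -3$ ($v{\left(K,n \right)} = -3 + 0 = -3$)
$k{\left(F \right)} = -48 - 8 F$ ($k{\left(F \right)} = - 8 \left(6 + F\right) = -48 - 8 F$)
$z = -24$ ($z = -48 - -24 = -48 + 24 = -24$)
$M{\left(z,-47 \right)} + 4834 = -4 + 4834 = 4830$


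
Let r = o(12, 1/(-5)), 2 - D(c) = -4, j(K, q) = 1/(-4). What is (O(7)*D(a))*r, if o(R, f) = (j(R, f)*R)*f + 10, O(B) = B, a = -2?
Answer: 2226/5 ≈ 445.20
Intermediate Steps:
j(K, q) = -¼
D(c) = 6 (D(c) = 2 - 1*(-4) = 2 + 4 = 6)
o(R, f) = 10 - R*f/4 (o(R, f) = (-R/4)*f + 10 = -R*f/4 + 10 = 10 - R*f/4)
r = 53/5 (r = 10 - ¼*12/(-5) = 10 - ¼*12*(-⅕) = 10 + ⅗ = 53/5 ≈ 10.600)
(O(7)*D(a))*r = (7*6)*(53/5) = 42*(53/5) = 2226/5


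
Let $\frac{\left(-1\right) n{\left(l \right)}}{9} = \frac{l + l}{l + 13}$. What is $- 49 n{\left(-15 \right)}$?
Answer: $6615$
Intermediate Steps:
$n{\left(l \right)} = - \frac{18 l}{13 + l}$ ($n{\left(l \right)} = - 9 \frac{l + l}{l + 13} = - 9 \frac{2 l}{13 + l} = - \frac{18 l}{13 + l}$)
$- 49 n{\left(-15 \right)} = - 49 \left(\left(-18\right) \left(-15\right) \frac{1}{13 - 15}\right) = - 49 \left(\left(-18\right) \left(-15\right) \frac{1}{-2}\right) = - 49 \left(\left(-18\right) \left(-15\right) \left(- \frac{1}{2}\right)\right) = \left(-49\right) \left(-135\right) = 6615$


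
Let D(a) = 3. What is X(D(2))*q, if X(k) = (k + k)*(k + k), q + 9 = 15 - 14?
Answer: -288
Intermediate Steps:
q = -8 (q = -9 + (15 - 14) = -9 + 1 = -8)
X(k) = 4*k**2 (X(k) = (2*k)*(2*k) = 4*k**2)
X(D(2))*q = (4*3**2)*(-8) = (4*9)*(-8) = 36*(-8) = -288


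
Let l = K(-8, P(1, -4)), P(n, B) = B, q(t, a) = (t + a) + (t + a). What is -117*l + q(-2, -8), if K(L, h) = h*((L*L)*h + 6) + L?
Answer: -116084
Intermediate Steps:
q(t, a) = 2*a + 2*t (q(t, a) = (a + t) + (a + t) = 2*a + 2*t)
K(L, h) = L + h*(6 + h*L**2) (K(L, h) = h*(L**2*h + 6) + L = h*(h*L**2 + 6) + L = h*(6 + h*L**2) + L = L + h*(6 + h*L**2))
l = 992 (l = -8 + 6*(-4) + (-8)**2*(-4)**2 = -8 - 24 + 64*16 = -8 - 24 + 1024 = 992)
-117*l + q(-2, -8) = -117*992 + (2*(-8) + 2*(-2)) = -116064 + (-16 - 4) = -116064 - 20 = -116084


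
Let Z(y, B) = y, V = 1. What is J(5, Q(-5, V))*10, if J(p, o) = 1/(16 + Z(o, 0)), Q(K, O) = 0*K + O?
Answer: 10/17 ≈ 0.58823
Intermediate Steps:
Q(K, O) = O (Q(K, O) = 0 + O = O)
J(p, o) = 1/(16 + o)
J(5, Q(-5, V))*10 = 10/(16 + 1) = 10/17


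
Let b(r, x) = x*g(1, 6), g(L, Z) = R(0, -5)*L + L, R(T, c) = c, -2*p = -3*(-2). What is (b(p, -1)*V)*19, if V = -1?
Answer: -76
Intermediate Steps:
p = -3 (p = -(-3)*(-2)/2 = -½*6 = -3)
g(L, Z) = -4*L (g(L, Z) = -5*L + L = -4*L)
b(r, x) = -4*x (b(r, x) = x*(-4*1) = x*(-4) = -4*x)
(b(p, -1)*V)*19 = (-4*(-1)*(-1))*19 = (4*(-1))*19 = -4*19 = -76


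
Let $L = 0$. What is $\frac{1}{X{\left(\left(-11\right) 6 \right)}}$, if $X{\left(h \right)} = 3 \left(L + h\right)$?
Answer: $- \frac{1}{198} \approx -0.0050505$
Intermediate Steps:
$X{\left(h \right)} = 3 h$ ($X{\left(h \right)} = 3 \left(0 + h\right) = 3 h$)
$\frac{1}{X{\left(\left(-11\right) 6 \right)}} = \frac{1}{3 \left(\left(-11\right) 6\right)} = \frac{1}{3 \left(-66\right)} = \frac{1}{-198} = - \frac{1}{198}$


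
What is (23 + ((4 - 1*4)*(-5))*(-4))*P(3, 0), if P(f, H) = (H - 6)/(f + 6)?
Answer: -46/3 ≈ -15.333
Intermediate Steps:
P(f, H) = (-6 + H)/(6 + f)
(23 + ((4 - 1*4)*(-5))*(-4))*P(3, 0) = (23 + ((4 - 1*4)*(-5))*(-4))*((-6 + 0)/(6 + 3)) = (23 + ((4 - 4)*(-5))*(-4))*(-6/9) = (23 + (0*(-5))*(-4))*((⅑)*(-6)) = (23 + 0*(-4))*(-⅔) = (23 + 0)*(-⅔) = 23*(-⅔) = -46/3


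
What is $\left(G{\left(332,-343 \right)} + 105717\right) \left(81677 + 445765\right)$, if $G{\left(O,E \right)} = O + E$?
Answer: $55753784052$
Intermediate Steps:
$G{\left(O,E \right)} = E + O$
$\left(G{\left(332,-343 \right)} + 105717\right) \left(81677 + 445765\right) = \left(\left(-343 + 332\right) + 105717\right) \left(81677 + 445765\right) = \left(-11 + 105717\right) 527442 = 105706 \cdot 527442 = 55753784052$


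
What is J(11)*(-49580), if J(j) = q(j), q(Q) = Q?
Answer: -545380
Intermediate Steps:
J(j) = j
J(11)*(-49580) = 11*(-49580) = -545380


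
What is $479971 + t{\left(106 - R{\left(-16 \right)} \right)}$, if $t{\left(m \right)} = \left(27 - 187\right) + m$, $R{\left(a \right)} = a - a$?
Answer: $479917$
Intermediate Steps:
$R{\left(a \right)} = 0$
$t{\left(m \right)} = -160 + m$
$479971 + t{\left(106 - R{\left(-16 \right)} \right)} = 479971 + \left(-160 + \left(106 - 0\right)\right) = 479971 + \left(-160 + \left(106 + 0\right)\right) = 479971 + \left(-160 + 106\right) = 479971 - 54 = 479917$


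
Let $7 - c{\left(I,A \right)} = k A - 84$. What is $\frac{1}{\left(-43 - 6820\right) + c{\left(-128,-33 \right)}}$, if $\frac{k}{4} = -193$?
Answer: $- \frac{1}{32248} \approx -3.101 \cdot 10^{-5}$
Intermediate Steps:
$k = -772$ ($k = 4 \left(-193\right) = -772$)
$c{\left(I,A \right)} = 91 + 772 A$ ($c{\left(I,A \right)} = 7 - \left(- 772 A - 84\right) = 7 - \left(-84 - 772 A\right) = 7 + \left(84 + 772 A\right) = 91 + 772 A$)
$\frac{1}{\left(-43 - 6820\right) + c{\left(-128,-33 \right)}} = \frac{1}{\left(-43 - 6820\right) + \left(91 + 772 \left(-33\right)\right)} = \frac{1}{\left(-43 - 6820\right) + \left(91 - 25476\right)} = \frac{1}{-6863 - 25385} = \frac{1}{-32248} = - \frac{1}{32248}$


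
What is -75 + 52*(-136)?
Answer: -7147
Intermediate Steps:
-75 + 52*(-136) = -75 - 7072 = -7147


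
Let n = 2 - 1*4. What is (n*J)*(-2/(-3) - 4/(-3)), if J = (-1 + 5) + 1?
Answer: -20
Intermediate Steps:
n = -2 (n = 2 - 4 = -2)
J = 5 (J = 4 + 1 = 5)
(n*J)*(-2/(-3) - 4/(-3)) = (-2*5)*(-2/(-3) - 4/(-3)) = -10*(-2*(-⅓) - 4*(-⅓)) = -10*(⅔ + 4/3) = -10*2 = -20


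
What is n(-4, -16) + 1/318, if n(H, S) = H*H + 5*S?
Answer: -20351/318 ≈ -63.997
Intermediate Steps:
n(H, S) = H² + 5*S
n(-4, -16) + 1/318 = ((-4)² + 5*(-16)) + 1/318 = (16 - 80) + 1/318 = -64 + 1/318 = -20351/318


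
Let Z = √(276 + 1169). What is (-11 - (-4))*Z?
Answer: -119*√5 ≈ -266.09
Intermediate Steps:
Z = 17*√5 (Z = √1445 = 17*√5 ≈ 38.013)
(-11 - (-4))*Z = (-11 - (-4))*(17*√5) = (-11 - 1*(-4))*(17*√5) = (-11 + 4)*(17*√5) = -119*√5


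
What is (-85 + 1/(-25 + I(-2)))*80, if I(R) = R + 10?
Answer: -115680/17 ≈ -6804.7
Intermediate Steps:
I(R) = 10 + R
(-85 + 1/(-25 + I(-2)))*80 = (-85 + 1/(-25 + (10 - 2)))*80 = (-85 + 1/(-25 + 8))*80 = (-85 + 1/(-17))*80 = (-85 - 1/17)*80 = -1446/17*80 = -115680/17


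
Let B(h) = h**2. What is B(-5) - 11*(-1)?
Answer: 36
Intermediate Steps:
B(-5) - 11*(-1) = (-5)**2 - 11*(-1) = 25 + 11 = 36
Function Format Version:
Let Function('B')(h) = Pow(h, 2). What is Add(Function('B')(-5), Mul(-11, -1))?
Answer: 36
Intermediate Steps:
Add(Function('B')(-5), Mul(-11, -1)) = Add(Pow(-5, 2), Mul(-11, -1)) = Add(25, 11) = 36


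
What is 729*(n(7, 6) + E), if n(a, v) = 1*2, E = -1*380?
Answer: -275562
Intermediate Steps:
E = -380
n(a, v) = 2
729*(n(7, 6) + E) = 729*(2 - 380) = 729*(-378) = -275562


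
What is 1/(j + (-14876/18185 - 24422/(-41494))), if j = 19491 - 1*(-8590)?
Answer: 377284195/10594430904458 ≈ 3.5612e-5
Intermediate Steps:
j = 28081 (j = 19491 + 8590 = 28081)
1/(j + (-14876/18185 - 24422/(-41494))) = 1/(28081 + (-14876/18185 - 24422/(-41494))) = 1/(28081 + (-14876*1/18185 - 24422*(-1/41494))) = 1/(28081 + (-14876/18185 + 12211/20747)) = 1/(28081 - 86575337/377284195) = 1/(10594430904458/377284195) = 377284195/10594430904458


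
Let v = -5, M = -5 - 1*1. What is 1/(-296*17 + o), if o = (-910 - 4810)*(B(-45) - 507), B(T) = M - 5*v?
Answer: 1/2786328 ≈ 3.5890e-7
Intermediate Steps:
M = -6 (M = -5 - 1 = -6)
B(T) = 19 (B(T) = -6 - 5*(-5) = -6 + 25 = 19)
o = 2791360 (o = (-910 - 4810)*(19 - 507) = -5720*(-488) = 2791360)
1/(-296*17 + o) = 1/(-296*17 + 2791360) = 1/(-5032 + 2791360) = 1/2786328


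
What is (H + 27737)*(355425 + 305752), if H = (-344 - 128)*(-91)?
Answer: 46737940953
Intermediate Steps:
H = 42952 (H = -472*(-91) = 42952)
(H + 27737)*(355425 + 305752) = (42952 + 27737)*(355425 + 305752) = 70689*661177 = 46737940953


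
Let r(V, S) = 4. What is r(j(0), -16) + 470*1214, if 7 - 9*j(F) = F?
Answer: 570584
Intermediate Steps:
j(F) = 7/9 - F/9
r(j(0), -16) + 470*1214 = 4 + 470*1214 = 4 + 570580 = 570584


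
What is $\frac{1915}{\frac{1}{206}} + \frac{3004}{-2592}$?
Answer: $\frac{255628769}{648} \approx 3.9449 \cdot 10^{5}$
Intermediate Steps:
$\frac{1915}{\frac{1}{206}} + \frac{3004}{-2592} = 1915 \frac{1}{\frac{1}{206}} + 3004 \left(- \frac{1}{2592}\right) = 1915 \cdot 206 - \frac{751}{648} = 394490 - \frac{751}{648} = \frac{255628769}{648}$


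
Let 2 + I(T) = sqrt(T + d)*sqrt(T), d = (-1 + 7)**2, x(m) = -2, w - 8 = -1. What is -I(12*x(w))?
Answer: 2 - 12*I*sqrt(2) ≈ 2.0 - 16.971*I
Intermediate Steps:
w = 7 (w = 8 - 1 = 7)
d = 36 (d = 6**2 = 36)
I(T) = -2 + sqrt(T)*sqrt(36 + T) (I(T) = -2 + sqrt(T + 36)*sqrt(T) = -2 + sqrt(36 + T)*sqrt(T) = -2 + sqrt(T)*sqrt(36 + T))
-I(12*x(w)) = -(-2 + sqrt(12*(-2))*sqrt(36 + 12*(-2))) = -(-2 + sqrt(-24)*sqrt(36 - 24)) = -(-2 + (2*I*sqrt(6))*sqrt(12)) = -(-2 + (2*I*sqrt(6))*(2*sqrt(3))) = -(-2 + 12*I*sqrt(2)) = 2 - 12*I*sqrt(2)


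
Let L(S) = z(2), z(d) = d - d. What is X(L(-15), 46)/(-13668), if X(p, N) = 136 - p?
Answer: -2/201 ≈ -0.0099503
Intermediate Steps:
z(d) = 0
L(S) = 0
X(L(-15), 46)/(-13668) = (136 - 1*0)/(-13668) = (136 + 0)*(-1/13668) = 136*(-1/13668) = -2/201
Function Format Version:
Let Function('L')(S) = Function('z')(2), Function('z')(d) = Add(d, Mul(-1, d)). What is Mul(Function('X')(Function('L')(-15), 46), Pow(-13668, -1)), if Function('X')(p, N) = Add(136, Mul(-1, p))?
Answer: Rational(-2, 201) ≈ -0.0099503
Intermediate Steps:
Function('z')(d) = 0
Function('L')(S) = 0
Mul(Function('X')(Function('L')(-15), 46), Pow(-13668, -1)) = Mul(Add(136, Mul(-1, 0)), Pow(-13668, -1)) = Mul(Add(136, 0), Rational(-1, 13668)) = Mul(136, Rational(-1, 13668)) = Rational(-2, 201)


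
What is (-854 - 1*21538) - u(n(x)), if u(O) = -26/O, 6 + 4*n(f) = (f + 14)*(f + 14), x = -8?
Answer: -335828/15 ≈ -22389.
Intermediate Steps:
n(f) = -3/2 + (14 + f)²/4 (n(f) = -3/2 + ((f + 14)*(f + 14))/4 = -3/2 + ((14 + f)*(14 + f))/4 = -3/2 + (14 + f)²/4)
(-854 - 1*21538) - u(n(x)) = (-854 - 1*21538) - (-26)/(-3/2 + (14 - 8)²/4) = (-854 - 21538) - (-26)/(-3/2 + (¼)*6²) = -22392 - (-26)/(-3/2 + (¼)*36) = -22392 - (-26)/(-3/2 + 9) = -22392 - (-26)/15/2 = -22392 - (-26)*2/15 = -22392 - 1*(-52/15) = -22392 + 52/15 = -335828/15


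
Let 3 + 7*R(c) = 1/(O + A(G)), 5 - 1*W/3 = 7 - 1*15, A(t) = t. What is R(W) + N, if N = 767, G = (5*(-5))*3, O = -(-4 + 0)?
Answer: 380985/497 ≈ 766.57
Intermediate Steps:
O = 4 (O = -1*(-4) = 4)
G = -75 (G = -25*3 = -75)
W = 39 (W = 15 - 3*(7 - 1*15) = 15 - 3*(7 - 15) = 15 - 3*(-8) = 15 + 24 = 39)
R(c) = -214/497 (R(c) = -3/7 + 1/(7*(4 - 75)) = -3/7 + (⅐)/(-71) = -3/7 + (⅐)*(-1/71) = -3/7 - 1/497 = -214/497)
R(W) + N = -214/497 + 767 = 380985/497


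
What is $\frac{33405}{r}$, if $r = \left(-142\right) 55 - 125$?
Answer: $- \frac{2227}{529} \approx -4.2098$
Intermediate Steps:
$r = -7935$ ($r = -7810 - 125 = -7935$)
$\frac{33405}{r} = \frac{33405}{-7935} = 33405 \left(- \frac{1}{7935}\right) = - \frac{2227}{529}$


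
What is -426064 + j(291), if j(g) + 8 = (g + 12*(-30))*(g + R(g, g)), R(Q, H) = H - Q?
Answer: -446151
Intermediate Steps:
j(g) = -8 + g*(-360 + g) (j(g) = -8 + (g + 12*(-30))*(g + (g - g)) = -8 + (g - 360)*(g + 0) = -8 + (-360 + g)*g = -8 + g*(-360 + g))
-426064 + j(291) = -426064 + (-8 + 291² - 360*291) = -426064 + (-8 + 84681 - 104760) = -426064 - 20087 = -446151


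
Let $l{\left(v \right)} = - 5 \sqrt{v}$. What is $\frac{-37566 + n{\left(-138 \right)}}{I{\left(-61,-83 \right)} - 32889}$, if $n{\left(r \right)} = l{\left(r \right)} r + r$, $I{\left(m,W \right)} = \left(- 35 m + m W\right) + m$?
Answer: $\frac{1571}{1073} - \frac{115 i \sqrt{138}}{4292} \approx 1.4641 - 0.31476 i$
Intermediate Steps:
$I{\left(m,W \right)} = - 34 m + W m$ ($I{\left(m,W \right)} = \left(- 35 m + W m\right) + m = - 34 m + W m$)
$n{\left(r \right)} = r - 5 r^{\frac{3}{2}}$ ($n{\left(r \right)} = - 5 \sqrt{r} r + r = - 5 r^{\frac{3}{2}} + r = r - 5 r^{\frac{3}{2}}$)
$\frac{-37566 + n{\left(-138 \right)}}{I{\left(-61,-83 \right)} - 32889} = \frac{-37566 - \left(138 + 5 \left(-138\right)^{\frac{3}{2}}\right)}{- 61 \left(-34 - 83\right) - 32889} = \frac{-37566 - \left(138 + 5 \left(- 138 i \sqrt{138}\right)\right)}{\left(-61\right) \left(-117\right) - 32889} = \frac{-37566 - \left(138 - 690 i \sqrt{138}\right)}{7137 - 32889} = \frac{-37704 + 690 i \sqrt{138}}{-25752} = \left(-37704 + 690 i \sqrt{138}\right) \left(- \frac{1}{25752}\right) = \frac{1571}{1073} - \frac{115 i \sqrt{138}}{4292}$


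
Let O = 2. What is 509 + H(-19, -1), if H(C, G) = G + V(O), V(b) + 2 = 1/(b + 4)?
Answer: 3037/6 ≈ 506.17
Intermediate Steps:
V(b) = -2 + 1/(4 + b) (V(b) = -2 + 1/(b + 4) = -2 + 1/(4 + b))
H(C, G) = -11/6 + G (H(C, G) = G + (-7 - 2*2)/(4 + 2) = G + (-7 - 4)/6 = G + (⅙)*(-11) = G - 11/6 = -11/6 + G)
509 + H(-19, -1) = 509 + (-11/6 - 1) = 509 - 17/6 = 3037/6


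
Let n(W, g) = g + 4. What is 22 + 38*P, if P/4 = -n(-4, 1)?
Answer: -738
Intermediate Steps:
n(W, g) = 4 + g
P = -20 (P = 4*(-(4 + 1)) = 4*(-1*5) = 4*(-5) = -20)
22 + 38*P = 22 + 38*(-20) = 22 - 760 = -738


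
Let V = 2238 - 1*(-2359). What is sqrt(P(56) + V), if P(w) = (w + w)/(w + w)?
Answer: 11*sqrt(38) ≈ 67.809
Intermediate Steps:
P(w) = 1 (P(w) = (2*w)/((2*w)) = (2*w)*(1/(2*w)) = 1)
V = 4597 (V = 2238 + 2359 = 4597)
sqrt(P(56) + V) = sqrt(1 + 4597) = sqrt(4598) = 11*sqrt(38)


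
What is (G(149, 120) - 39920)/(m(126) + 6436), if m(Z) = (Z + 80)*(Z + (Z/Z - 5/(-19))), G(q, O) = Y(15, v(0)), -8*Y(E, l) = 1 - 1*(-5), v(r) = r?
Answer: -3033977/2481568 ≈ -1.2226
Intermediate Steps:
Y(E, l) = -¾ (Y(E, l) = -(1 - 1*(-5))/8 = -(1 + 5)/8 = -⅛*6 = -¾)
G(q, O) = -¾
m(Z) = (80 + Z)*(24/19 + Z) (m(Z) = (80 + Z)*(Z + (1 - 5*(-1/19))) = (80 + Z)*(Z + (1 + 5/19)) = (80 + Z)*(Z + 24/19) = (80 + Z)*(24/19 + Z))
(G(149, 120) - 39920)/(m(126) + 6436) = (-¾ - 39920)/((1920/19 + 126² + (1544/19)*126) + 6436) = -159683/(4*((1920/19 + 15876 + 194544/19) + 6436)) = -159683/(4*(498108/19 + 6436)) = -159683/(4*620392/19) = -159683/4*19/620392 = -3033977/2481568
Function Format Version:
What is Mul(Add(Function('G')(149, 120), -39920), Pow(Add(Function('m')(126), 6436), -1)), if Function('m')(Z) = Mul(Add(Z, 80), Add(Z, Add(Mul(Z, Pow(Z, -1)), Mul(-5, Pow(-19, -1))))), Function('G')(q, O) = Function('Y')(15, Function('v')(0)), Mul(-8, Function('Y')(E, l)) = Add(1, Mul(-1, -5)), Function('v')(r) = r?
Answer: Rational(-3033977, 2481568) ≈ -1.2226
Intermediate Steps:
Function('Y')(E, l) = Rational(-3, 4) (Function('Y')(E, l) = Mul(Rational(-1, 8), Add(1, Mul(-1, -5))) = Mul(Rational(-1, 8), Add(1, 5)) = Mul(Rational(-1, 8), 6) = Rational(-3, 4))
Function('G')(q, O) = Rational(-3, 4)
Function('m')(Z) = Mul(Add(80, Z), Add(Rational(24, 19), Z)) (Function('m')(Z) = Mul(Add(80, Z), Add(Z, Add(1, Mul(-5, Rational(-1, 19))))) = Mul(Add(80, Z), Add(Z, Add(1, Rational(5, 19)))) = Mul(Add(80, Z), Add(Z, Rational(24, 19))) = Mul(Add(80, Z), Add(Rational(24, 19), Z)))
Mul(Add(Function('G')(149, 120), -39920), Pow(Add(Function('m')(126), 6436), -1)) = Mul(Add(Rational(-3, 4), -39920), Pow(Add(Add(Rational(1920, 19), Pow(126, 2), Mul(Rational(1544, 19), 126)), 6436), -1)) = Mul(Rational(-159683, 4), Pow(Add(Add(Rational(1920, 19), 15876, Rational(194544, 19)), 6436), -1)) = Mul(Rational(-159683, 4), Pow(Add(Rational(498108, 19), 6436), -1)) = Mul(Rational(-159683, 4), Pow(Rational(620392, 19), -1)) = Mul(Rational(-159683, 4), Rational(19, 620392)) = Rational(-3033977, 2481568)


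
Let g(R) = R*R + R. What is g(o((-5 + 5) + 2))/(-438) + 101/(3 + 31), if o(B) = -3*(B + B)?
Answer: 6625/2482 ≈ 2.6692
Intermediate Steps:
o(B) = -6*B
g(R) = R + R² (g(R) = R² + R = R + R²)
g(o((-5 + 5) + 2))/(-438) + 101/(3 + 31) = ((-6*((-5 + 5) + 2))*(1 - 6*((-5 + 5) + 2)))/(-438) + 101/(3 + 31) = ((-6*(0 + 2))*(1 - 6*(0 + 2)))*(-1/438) + 101/34 = ((-6*2)*(1 - 6*2))*(-1/438) + 101*(1/34) = -12*(1 - 12)*(-1/438) + 101/34 = -12*(-11)*(-1/438) + 101/34 = 132*(-1/438) + 101/34 = -22/73 + 101/34 = 6625/2482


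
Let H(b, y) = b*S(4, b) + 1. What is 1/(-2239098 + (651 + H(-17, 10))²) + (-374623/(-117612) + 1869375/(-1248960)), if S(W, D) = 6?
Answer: 4002756564362711/2370600642662208 ≈ 1.6885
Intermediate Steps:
H(b, y) = 1 + 6*b (H(b, y) = b*6 + 1 = 6*b + 1 = 1 + 6*b)
1/(-2239098 + (651 + H(-17, 10))²) + (-374623/(-117612) + 1869375/(-1248960)) = 1/(-2239098 + (651 + (1 + 6*(-17)))²) + (-374623/(-117612) + 1869375/(-1248960)) = 1/(-2239098 + (651 + (1 - 102))²) + (-374623*(-1/117612) + 1869375*(-1/1248960)) = 1/(-2239098 + (651 - 101)²) + (374623/117612 - 124625/83264) = 1/(-2239098 + 550²) + 4133803493/2448211392 = 1/(-2239098 + 302500) + 4133803493/2448211392 = 1/(-1936598) + 4133803493/2448211392 = -1/1936598 + 4133803493/2448211392 = 4002756564362711/2370600642662208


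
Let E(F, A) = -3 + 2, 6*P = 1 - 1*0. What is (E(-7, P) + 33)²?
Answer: 1024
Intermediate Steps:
P = ⅙ (P = (1 - 1*0)/6 = (1 + 0)/6 = (⅙)*1 = ⅙ ≈ 0.16667)
E(F, A) = -1
(E(-7, P) + 33)² = (-1 + 33)² = 32² = 1024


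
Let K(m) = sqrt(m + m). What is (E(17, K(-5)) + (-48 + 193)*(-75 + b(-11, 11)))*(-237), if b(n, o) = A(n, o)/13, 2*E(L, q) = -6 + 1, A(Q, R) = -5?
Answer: 67370805/26 ≈ 2.5912e+6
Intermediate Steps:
K(m) = sqrt(2)*sqrt(m) (K(m) = sqrt(2*m) = sqrt(2)*sqrt(m))
E(L, q) = -5/2 (E(L, q) = (-6 + 1)/2 = (1/2)*(-5) = -5/2)
b(n, o) = -5/13
(E(17, K(-5)) + (-48 + 193)*(-75 + b(-11, 11)))*(-237) = (-5/2 + (-48 + 193)*(-75 - 5/13))*(-237) = (-5/2 + 145*(-980/13))*(-237) = (-5/2 - 142100/13)*(-237) = -284265/26*(-237) = 67370805/26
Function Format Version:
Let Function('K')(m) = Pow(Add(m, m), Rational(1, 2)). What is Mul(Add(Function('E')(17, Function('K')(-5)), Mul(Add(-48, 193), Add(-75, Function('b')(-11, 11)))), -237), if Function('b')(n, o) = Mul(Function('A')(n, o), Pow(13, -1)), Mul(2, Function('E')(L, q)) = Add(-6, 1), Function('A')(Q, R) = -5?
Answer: Rational(67370805, 26) ≈ 2.5912e+6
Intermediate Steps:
Function('K')(m) = Mul(Pow(2, Rational(1, 2)), Pow(m, Rational(1, 2))) (Function('K')(m) = Pow(Mul(2, m), Rational(1, 2)) = Mul(Pow(2, Rational(1, 2)), Pow(m, Rational(1, 2))))
Function('E')(L, q) = Rational(-5, 2) (Function('E')(L, q) = Mul(Rational(1, 2), Add(-6, 1)) = Mul(Rational(1, 2), -5) = Rational(-5, 2))
Function('b')(n, o) = Rational(-5, 13) (Function('b')(n, o) = Mul(-5, Pow(13, -1)) = Mul(-5, Rational(1, 13)) = Rational(-5, 13))
Mul(Add(Function('E')(17, Function('K')(-5)), Mul(Add(-48, 193), Add(-75, Function('b')(-11, 11)))), -237) = Mul(Add(Rational(-5, 2), Mul(Add(-48, 193), Add(-75, Rational(-5, 13)))), -237) = Mul(Add(Rational(-5, 2), Mul(145, Rational(-980, 13))), -237) = Mul(Add(Rational(-5, 2), Rational(-142100, 13)), -237) = Mul(Rational(-284265, 26), -237) = Rational(67370805, 26)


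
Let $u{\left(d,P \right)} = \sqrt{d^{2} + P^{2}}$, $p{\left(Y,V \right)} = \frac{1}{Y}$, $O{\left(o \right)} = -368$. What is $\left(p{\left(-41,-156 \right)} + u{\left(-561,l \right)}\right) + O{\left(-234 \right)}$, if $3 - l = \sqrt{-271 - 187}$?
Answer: $- \frac{15089}{41} + \sqrt{314272 - 6 i \sqrt{458}} \approx 192.58 - 0.11453 i$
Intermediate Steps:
$l = 3 - i \sqrt{458}$ ($l = 3 - \sqrt{-271 - 187} = 3 - \sqrt{-458} = 3 - i \sqrt{458} \approx 3.0 - 21.401 i$)
$u{\left(d,P \right)} = \sqrt{P^{2} + d^{2}}$
$\left(p{\left(-41,-156 \right)} + u{\left(-561,l \right)}\right) + O{\left(-234 \right)} = \left(\frac{1}{-41} + \sqrt{\left(3 - i \sqrt{458}\right)^{2} + \left(-561\right)^{2}}\right) - 368 = \left(- \frac{1}{41} + \sqrt{\left(3 - i \sqrt{458}\right)^{2} + 314721}\right) - 368 = \left(- \frac{1}{41} + \sqrt{314721 + \left(3 - i \sqrt{458}\right)^{2}}\right) - 368 = - \frac{15089}{41} + \sqrt{314721 + \left(3 - i \sqrt{458}\right)^{2}}$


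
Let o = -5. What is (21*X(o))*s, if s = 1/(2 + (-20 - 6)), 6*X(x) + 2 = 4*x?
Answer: 77/24 ≈ 3.2083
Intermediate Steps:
X(x) = -⅓ + 2*x/3 (X(x) = -⅓ + (4*x)/6 = -⅓ + 2*x/3)
s = -1/24 (s = 1/(2 - 26) = 1/(-24) = -1/24 ≈ -0.041667)
(21*X(o))*s = (21*(-⅓ + (⅔)*(-5)))*(-1/24) = (21*(-⅓ - 10/3))*(-1/24) = (21*(-11/3))*(-1/24) = -77*(-1/24) = 77/24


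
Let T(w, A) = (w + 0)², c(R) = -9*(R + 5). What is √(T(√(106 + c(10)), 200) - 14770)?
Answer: I*√14799 ≈ 121.65*I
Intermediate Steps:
c(R) = -45 - 9*R (c(R) = -9*(5 + R) = -45 - 9*R)
T(w, A) = w²
√(T(√(106 + c(10)), 200) - 14770) = √((√(106 + (-45 - 9*10)))² - 14770) = √((√(106 + (-45 - 90)))² - 14770) = √((√(106 - 135))² - 14770) = √((√(-29))² - 14770) = √((I*√29)² - 14770) = √(-29 - 14770) = √(-14799) = I*√14799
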